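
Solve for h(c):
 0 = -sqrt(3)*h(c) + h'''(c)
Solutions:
 h(c) = C3*exp(3^(1/6)*c) + (C1*sin(3^(2/3)*c/2) + C2*cos(3^(2/3)*c/2))*exp(-3^(1/6)*c/2)


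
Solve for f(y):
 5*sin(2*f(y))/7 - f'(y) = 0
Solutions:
 -5*y/7 + log(cos(2*f(y)) - 1)/4 - log(cos(2*f(y)) + 1)/4 = C1


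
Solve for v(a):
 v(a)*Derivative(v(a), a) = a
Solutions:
 v(a) = -sqrt(C1 + a^2)
 v(a) = sqrt(C1 + a^2)


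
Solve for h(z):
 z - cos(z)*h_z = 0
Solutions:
 h(z) = C1 + Integral(z/cos(z), z)


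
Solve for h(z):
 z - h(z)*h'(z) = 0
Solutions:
 h(z) = -sqrt(C1 + z^2)
 h(z) = sqrt(C1 + z^2)


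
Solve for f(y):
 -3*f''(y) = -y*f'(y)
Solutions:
 f(y) = C1 + C2*erfi(sqrt(6)*y/6)


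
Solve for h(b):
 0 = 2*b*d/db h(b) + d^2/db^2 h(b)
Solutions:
 h(b) = C1 + C2*erf(b)


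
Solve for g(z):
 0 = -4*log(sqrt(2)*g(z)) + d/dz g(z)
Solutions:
 -Integral(1/(2*log(_y) + log(2)), (_y, g(z)))/2 = C1 - z


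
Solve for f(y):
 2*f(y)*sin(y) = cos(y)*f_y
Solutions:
 f(y) = C1/cos(y)^2


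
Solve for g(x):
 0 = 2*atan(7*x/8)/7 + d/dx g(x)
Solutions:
 g(x) = C1 - 2*x*atan(7*x/8)/7 + 8*log(49*x^2 + 64)/49


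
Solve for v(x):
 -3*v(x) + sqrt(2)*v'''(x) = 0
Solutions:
 v(x) = C3*exp(2^(5/6)*3^(1/3)*x/2) + (C1*sin(6^(5/6)*x/4) + C2*cos(6^(5/6)*x/4))*exp(-2^(5/6)*3^(1/3)*x/4)


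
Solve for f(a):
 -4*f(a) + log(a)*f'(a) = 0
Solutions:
 f(a) = C1*exp(4*li(a))


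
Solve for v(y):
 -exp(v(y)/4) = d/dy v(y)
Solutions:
 v(y) = 4*log(1/(C1 + y)) + 8*log(2)


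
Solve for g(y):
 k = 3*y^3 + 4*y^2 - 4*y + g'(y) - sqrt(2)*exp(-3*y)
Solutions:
 g(y) = C1 + k*y - 3*y^4/4 - 4*y^3/3 + 2*y^2 - sqrt(2)*exp(-3*y)/3


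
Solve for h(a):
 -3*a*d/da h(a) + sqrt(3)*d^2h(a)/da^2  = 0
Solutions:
 h(a) = C1 + C2*erfi(sqrt(2)*3^(1/4)*a/2)


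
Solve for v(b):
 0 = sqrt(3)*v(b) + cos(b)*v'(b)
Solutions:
 v(b) = C1*(sin(b) - 1)^(sqrt(3)/2)/(sin(b) + 1)^(sqrt(3)/2)


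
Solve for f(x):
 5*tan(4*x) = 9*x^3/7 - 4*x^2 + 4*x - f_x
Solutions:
 f(x) = C1 + 9*x^4/28 - 4*x^3/3 + 2*x^2 + 5*log(cos(4*x))/4


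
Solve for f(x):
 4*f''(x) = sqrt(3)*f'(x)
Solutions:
 f(x) = C1 + C2*exp(sqrt(3)*x/4)


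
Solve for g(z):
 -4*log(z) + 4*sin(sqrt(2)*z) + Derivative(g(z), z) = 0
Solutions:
 g(z) = C1 + 4*z*log(z) - 4*z + 2*sqrt(2)*cos(sqrt(2)*z)


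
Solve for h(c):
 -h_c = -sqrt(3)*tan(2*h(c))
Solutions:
 h(c) = -asin(C1*exp(2*sqrt(3)*c))/2 + pi/2
 h(c) = asin(C1*exp(2*sqrt(3)*c))/2


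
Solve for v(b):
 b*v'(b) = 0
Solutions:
 v(b) = C1


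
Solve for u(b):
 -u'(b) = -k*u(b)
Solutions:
 u(b) = C1*exp(b*k)


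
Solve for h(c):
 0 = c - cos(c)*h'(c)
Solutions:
 h(c) = C1 + Integral(c/cos(c), c)


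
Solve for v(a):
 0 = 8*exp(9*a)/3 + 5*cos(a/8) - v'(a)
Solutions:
 v(a) = C1 + 8*exp(9*a)/27 + 40*sin(a/8)


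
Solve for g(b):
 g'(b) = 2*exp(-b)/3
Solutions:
 g(b) = C1 - 2*exp(-b)/3


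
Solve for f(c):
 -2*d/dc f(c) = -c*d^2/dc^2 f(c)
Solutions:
 f(c) = C1 + C2*c^3


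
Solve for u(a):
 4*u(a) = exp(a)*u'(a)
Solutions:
 u(a) = C1*exp(-4*exp(-a))


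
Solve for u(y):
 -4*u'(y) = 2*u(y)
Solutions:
 u(y) = C1*exp(-y/2)


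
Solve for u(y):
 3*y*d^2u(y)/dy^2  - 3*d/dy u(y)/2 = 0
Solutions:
 u(y) = C1 + C2*y^(3/2)


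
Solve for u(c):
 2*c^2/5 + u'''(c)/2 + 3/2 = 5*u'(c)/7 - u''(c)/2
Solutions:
 u(c) = C1 + C2*exp(c*(-7 + sqrt(329))/14) + C3*exp(-c*(7 + sqrt(329))/14) + 14*c^3/75 + 49*c^2/125 + 4291*c/1250


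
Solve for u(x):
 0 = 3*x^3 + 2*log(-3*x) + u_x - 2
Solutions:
 u(x) = C1 - 3*x^4/4 - 2*x*log(-x) + 2*x*(2 - log(3))


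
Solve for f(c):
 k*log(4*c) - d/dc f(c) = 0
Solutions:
 f(c) = C1 + c*k*log(c) - c*k + c*k*log(4)


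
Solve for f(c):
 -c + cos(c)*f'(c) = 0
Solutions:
 f(c) = C1 + Integral(c/cos(c), c)


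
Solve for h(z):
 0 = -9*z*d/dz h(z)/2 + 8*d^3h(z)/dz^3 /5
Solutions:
 h(z) = C1 + Integral(C2*airyai(2^(2/3)*45^(1/3)*z/4) + C3*airybi(2^(2/3)*45^(1/3)*z/4), z)


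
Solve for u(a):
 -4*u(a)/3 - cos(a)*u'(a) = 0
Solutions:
 u(a) = C1*(sin(a) - 1)^(2/3)/(sin(a) + 1)^(2/3)


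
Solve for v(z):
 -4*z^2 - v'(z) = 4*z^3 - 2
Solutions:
 v(z) = C1 - z^4 - 4*z^3/3 + 2*z


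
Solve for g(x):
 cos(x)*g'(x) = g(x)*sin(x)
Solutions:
 g(x) = C1/cos(x)


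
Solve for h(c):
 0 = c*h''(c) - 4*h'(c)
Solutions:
 h(c) = C1 + C2*c^5


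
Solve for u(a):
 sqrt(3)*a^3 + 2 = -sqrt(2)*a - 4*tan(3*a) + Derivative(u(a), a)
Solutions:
 u(a) = C1 + sqrt(3)*a^4/4 + sqrt(2)*a^2/2 + 2*a - 4*log(cos(3*a))/3


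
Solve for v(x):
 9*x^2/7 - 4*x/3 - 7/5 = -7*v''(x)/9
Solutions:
 v(x) = C1 + C2*x - 27*x^4/196 + 2*x^3/7 + 9*x^2/10


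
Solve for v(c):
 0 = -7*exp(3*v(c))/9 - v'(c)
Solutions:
 v(c) = log(1/(C1 + 7*c))/3 + log(3)/3
 v(c) = log((-3^(1/3) - 3^(5/6)*I)*(1/(C1 + 7*c))^(1/3)/2)
 v(c) = log((-3^(1/3) + 3^(5/6)*I)*(1/(C1 + 7*c))^(1/3)/2)


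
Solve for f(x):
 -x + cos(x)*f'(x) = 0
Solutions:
 f(x) = C1 + Integral(x/cos(x), x)


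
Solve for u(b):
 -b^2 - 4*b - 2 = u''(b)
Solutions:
 u(b) = C1 + C2*b - b^4/12 - 2*b^3/3 - b^2


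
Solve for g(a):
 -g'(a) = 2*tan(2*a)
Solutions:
 g(a) = C1 + log(cos(2*a))


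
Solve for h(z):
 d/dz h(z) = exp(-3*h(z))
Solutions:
 h(z) = log(C1 + 3*z)/3
 h(z) = log((-3^(1/3) - 3^(5/6)*I)*(C1 + z)^(1/3)/2)
 h(z) = log((-3^(1/3) + 3^(5/6)*I)*(C1 + z)^(1/3)/2)


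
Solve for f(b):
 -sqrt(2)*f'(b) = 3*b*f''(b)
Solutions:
 f(b) = C1 + C2*b^(1 - sqrt(2)/3)


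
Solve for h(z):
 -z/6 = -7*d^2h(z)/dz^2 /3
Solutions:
 h(z) = C1 + C2*z + z^3/84


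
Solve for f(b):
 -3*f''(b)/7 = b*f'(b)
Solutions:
 f(b) = C1 + C2*erf(sqrt(42)*b/6)


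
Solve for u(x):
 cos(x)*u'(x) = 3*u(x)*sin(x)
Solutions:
 u(x) = C1/cos(x)^3


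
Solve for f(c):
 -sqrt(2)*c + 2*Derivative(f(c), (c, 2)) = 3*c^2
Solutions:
 f(c) = C1 + C2*c + c^4/8 + sqrt(2)*c^3/12


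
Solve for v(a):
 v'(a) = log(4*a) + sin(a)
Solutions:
 v(a) = C1 + a*log(a) - a + 2*a*log(2) - cos(a)


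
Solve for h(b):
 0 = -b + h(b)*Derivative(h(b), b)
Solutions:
 h(b) = -sqrt(C1 + b^2)
 h(b) = sqrt(C1 + b^2)


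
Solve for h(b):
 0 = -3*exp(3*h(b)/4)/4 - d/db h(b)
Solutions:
 h(b) = 4*log(1/(C1 + 9*b))/3 + 16*log(2)/3
 h(b) = 4*log(2^(1/3)*(-3^(2/3)/3 - 3^(1/6)*I)*(1/(C1 + 3*b))^(1/3))
 h(b) = 4*log(2^(1/3)*(-3^(2/3)/3 + 3^(1/6)*I)*(1/(C1 + 3*b))^(1/3))


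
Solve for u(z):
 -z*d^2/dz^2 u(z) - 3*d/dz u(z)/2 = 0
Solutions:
 u(z) = C1 + C2/sqrt(z)


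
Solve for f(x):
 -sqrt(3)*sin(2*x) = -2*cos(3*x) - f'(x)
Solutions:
 f(x) = C1 - 2*sin(3*x)/3 - sqrt(3)*cos(2*x)/2


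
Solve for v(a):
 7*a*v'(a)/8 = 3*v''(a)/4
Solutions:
 v(a) = C1 + C2*erfi(sqrt(21)*a/6)


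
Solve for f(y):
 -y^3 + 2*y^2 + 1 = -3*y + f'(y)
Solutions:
 f(y) = C1 - y^4/4 + 2*y^3/3 + 3*y^2/2 + y


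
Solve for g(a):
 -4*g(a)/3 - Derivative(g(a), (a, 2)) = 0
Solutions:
 g(a) = C1*sin(2*sqrt(3)*a/3) + C2*cos(2*sqrt(3)*a/3)


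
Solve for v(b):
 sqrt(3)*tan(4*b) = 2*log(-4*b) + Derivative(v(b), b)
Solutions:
 v(b) = C1 - 2*b*log(-b) - 4*b*log(2) + 2*b - sqrt(3)*log(cos(4*b))/4


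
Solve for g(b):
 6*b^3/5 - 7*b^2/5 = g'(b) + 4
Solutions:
 g(b) = C1 + 3*b^4/10 - 7*b^3/15 - 4*b


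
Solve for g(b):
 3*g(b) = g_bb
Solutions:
 g(b) = C1*exp(-sqrt(3)*b) + C2*exp(sqrt(3)*b)


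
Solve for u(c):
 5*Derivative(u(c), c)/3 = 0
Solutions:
 u(c) = C1


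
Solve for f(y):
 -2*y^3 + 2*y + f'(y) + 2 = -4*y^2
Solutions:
 f(y) = C1 + y^4/2 - 4*y^3/3 - y^2 - 2*y


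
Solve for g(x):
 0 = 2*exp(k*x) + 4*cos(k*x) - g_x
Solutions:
 g(x) = C1 + 2*exp(k*x)/k + 4*sin(k*x)/k


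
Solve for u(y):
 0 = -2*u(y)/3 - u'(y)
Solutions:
 u(y) = C1*exp(-2*y/3)


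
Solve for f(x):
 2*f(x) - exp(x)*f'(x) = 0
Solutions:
 f(x) = C1*exp(-2*exp(-x))


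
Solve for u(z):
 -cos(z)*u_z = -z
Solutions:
 u(z) = C1 + Integral(z/cos(z), z)


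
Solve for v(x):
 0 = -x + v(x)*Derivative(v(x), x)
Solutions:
 v(x) = -sqrt(C1 + x^2)
 v(x) = sqrt(C1 + x^2)


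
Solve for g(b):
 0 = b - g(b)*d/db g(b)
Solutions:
 g(b) = -sqrt(C1 + b^2)
 g(b) = sqrt(C1 + b^2)


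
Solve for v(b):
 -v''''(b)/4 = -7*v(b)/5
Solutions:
 v(b) = C1*exp(-sqrt(2)*5^(3/4)*7^(1/4)*b/5) + C2*exp(sqrt(2)*5^(3/4)*7^(1/4)*b/5) + C3*sin(sqrt(2)*5^(3/4)*7^(1/4)*b/5) + C4*cos(sqrt(2)*5^(3/4)*7^(1/4)*b/5)


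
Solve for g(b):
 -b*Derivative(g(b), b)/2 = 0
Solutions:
 g(b) = C1


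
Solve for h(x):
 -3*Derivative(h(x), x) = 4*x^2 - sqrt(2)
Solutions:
 h(x) = C1 - 4*x^3/9 + sqrt(2)*x/3


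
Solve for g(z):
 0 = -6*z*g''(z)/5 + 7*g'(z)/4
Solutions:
 g(z) = C1 + C2*z^(59/24)


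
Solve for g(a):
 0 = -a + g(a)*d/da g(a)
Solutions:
 g(a) = -sqrt(C1 + a^2)
 g(a) = sqrt(C1 + a^2)


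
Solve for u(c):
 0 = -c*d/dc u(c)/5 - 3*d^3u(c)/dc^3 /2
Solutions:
 u(c) = C1 + Integral(C2*airyai(-15^(2/3)*2^(1/3)*c/15) + C3*airybi(-15^(2/3)*2^(1/3)*c/15), c)


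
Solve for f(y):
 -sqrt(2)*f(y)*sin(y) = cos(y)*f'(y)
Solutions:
 f(y) = C1*cos(y)^(sqrt(2))


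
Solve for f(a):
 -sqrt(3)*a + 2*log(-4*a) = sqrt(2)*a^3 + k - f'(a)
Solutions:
 f(a) = C1 + sqrt(2)*a^4/4 + sqrt(3)*a^2/2 + a*(k - 4*log(2) + 2) - 2*a*log(-a)


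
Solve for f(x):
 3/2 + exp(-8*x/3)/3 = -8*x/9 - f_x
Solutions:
 f(x) = C1 - 4*x^2/9 - 3*x/2 + exp(-8*x/3)/8


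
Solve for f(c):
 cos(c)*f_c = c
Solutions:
 f(c) = C1 + Integral(c/cos(c), c)


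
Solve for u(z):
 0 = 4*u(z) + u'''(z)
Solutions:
 u(z) = C3*exp(-2^(2/3)*z) + (C1*sin(2^(2/3)*sqrt(3)*z/2) + C2*cos(2^(2/3)*sqrt(3)*z/2))*exp(2^(2/3)*z/2)


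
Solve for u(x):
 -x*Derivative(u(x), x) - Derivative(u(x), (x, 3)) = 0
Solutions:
 u(x) = C1 + Integral(C2*airyai(-x) + C3*airybi(-x), x)


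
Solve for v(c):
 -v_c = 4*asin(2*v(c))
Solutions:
 Integral(1/asin(2*_y), (_y, v(c))) = C1 - 4*c


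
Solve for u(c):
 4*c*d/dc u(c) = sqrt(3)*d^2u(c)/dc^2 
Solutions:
 u(c) = C1 + C2*erfi(sqrt(2)*3^(3/4)*c/3)


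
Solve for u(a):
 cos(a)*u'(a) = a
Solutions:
 u(a) = C1 + Integral(a/cos(a), a)


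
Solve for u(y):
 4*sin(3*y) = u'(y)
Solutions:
 u(y) = C1 - 4*cos(3*y)/3


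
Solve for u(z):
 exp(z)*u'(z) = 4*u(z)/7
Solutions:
 u(z) = C1*exp(-4*exp(-z)/7)


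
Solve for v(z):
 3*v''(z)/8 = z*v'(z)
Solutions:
 v(z) = C1 + C2*erfi(2*sqrt(3)*z/3)


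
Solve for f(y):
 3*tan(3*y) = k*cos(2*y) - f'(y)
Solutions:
 f(y) = C1 + k*sin(2*y)/2 + log(cos(3*y))


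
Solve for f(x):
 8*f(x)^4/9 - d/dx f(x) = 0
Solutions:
 f(x) = 3^(1/3)*(-1/(C1 + 8*x))^(1/3)
 f(x) = (-1/(C1 + 8*x))^(1/3)*(-3^(1/3) - 3^(5/6)*I)/2
 f(x) = (-1/(C1 + 8*x))^(1/3)*(-3^(1/3) + 3^(5/6)*I)/2


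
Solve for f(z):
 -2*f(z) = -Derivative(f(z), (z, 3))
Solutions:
 f(z) = C3*exp(2^(1/3)*z) + (C1*sin(2^(1/3)*sqrt(3)*z/2) + C2*cos(2^(1/3)*sqrt(3)*z/2))*exp(-2^(1/3)*z/2)


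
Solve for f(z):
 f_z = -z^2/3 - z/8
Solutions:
 f(z) = C1 - z^3/9 - z^2/16


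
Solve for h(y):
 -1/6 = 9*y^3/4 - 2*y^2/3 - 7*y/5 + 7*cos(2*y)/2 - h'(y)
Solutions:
 h(y) = C1 + 9*y^4/16 - 2*y^3/9 - 7*y^2/10 + y/6 + 7*sin(2*y)/4


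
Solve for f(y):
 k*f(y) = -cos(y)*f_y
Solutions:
 f(y) = C1*exp(k*(log(sin(y) - 1) - log(sin(y) + 1))/2)


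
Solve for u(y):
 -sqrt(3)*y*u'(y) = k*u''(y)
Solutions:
 u(y) = C1 + C2*sqrt(k)*erf(sqrt(2)*3^(1/4)*y*sqrt(1/k)/2)


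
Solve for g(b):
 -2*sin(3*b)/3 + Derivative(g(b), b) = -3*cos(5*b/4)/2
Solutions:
 g(b) = C1 - 6*sin(5*b/4)/5 - 2*cos(3*b)/9


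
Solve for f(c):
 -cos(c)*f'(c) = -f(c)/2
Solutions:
 f(c) = C1*(sin(c) + 1)^(1/4)/(sin(c) - 1)^(1/4)


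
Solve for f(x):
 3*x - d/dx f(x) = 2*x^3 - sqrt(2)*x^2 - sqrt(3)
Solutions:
 f(x) = C1 - x^4/2 + sqrt(2)*x^3/3 + 3*x^2/2 + sqrt(3)*x


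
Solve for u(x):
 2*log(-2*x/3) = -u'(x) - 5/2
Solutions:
 u(x) = C1 - 2*x*log(-x) + x*(-2*log(2) - 1/2 + 2*log(3))


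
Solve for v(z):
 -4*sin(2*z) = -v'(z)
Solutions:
 v(z) = C1 - 2*cos(2*z)


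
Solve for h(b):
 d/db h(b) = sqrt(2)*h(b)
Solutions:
 h(b) = C1*exp(sqrt(2)*b)


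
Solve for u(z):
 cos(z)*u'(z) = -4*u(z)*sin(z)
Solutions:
 u(z) = C1*cos(z)^4


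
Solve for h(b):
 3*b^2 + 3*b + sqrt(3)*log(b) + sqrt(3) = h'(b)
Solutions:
 h(b) = C1 + b^3 + 3*b^2/2 + sqrt(3)*b*log(b)


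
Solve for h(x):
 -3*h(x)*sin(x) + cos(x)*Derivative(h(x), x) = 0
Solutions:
 h(x) = C1/cos(x)^3


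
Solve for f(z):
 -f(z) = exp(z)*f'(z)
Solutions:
 f(z) = C1*exp(exp(-z))


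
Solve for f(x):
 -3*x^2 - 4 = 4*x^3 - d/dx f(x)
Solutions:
 f(x) = C1 + x^4 + x^3 + 4*x


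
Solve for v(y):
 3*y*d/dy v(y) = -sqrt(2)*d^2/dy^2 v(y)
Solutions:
 v(y) = C1 + C2*erf(2^(1/4)*sqrt(3)*y/2)


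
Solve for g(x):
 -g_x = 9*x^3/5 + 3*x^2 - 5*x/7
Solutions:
 g(x) = C1 - 9*x^4/20 - x^3 + 5*x^2/14


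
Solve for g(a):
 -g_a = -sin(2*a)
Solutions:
 g(a) = C1 - cos(2*a)/2


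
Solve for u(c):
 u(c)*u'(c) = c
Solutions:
 u(c) = -sqrt(C1 + c^2)
 u(c) = sqrt(C1 + c^2)


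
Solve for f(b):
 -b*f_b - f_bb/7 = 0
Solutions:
 f(b) = C1 + C2*erf(sqrt(14)*b/2)


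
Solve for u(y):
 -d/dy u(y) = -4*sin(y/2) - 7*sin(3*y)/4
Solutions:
 u(y) = C1 - 8*cos(y/2) - 7*cos(3*y)/12


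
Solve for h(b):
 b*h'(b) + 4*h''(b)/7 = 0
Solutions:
 h(b) = C1 + C2*erf(sqrt(14)*b/4)


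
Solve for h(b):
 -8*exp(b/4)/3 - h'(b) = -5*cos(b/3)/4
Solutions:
 h(b) = C1 - 32*exp(b/4)/3 + 15*sin(b/3)/4


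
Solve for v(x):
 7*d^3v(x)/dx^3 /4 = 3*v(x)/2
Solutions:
 v(x) = C3*exp(6^(1/3)*7^(2/3)*x/7) + (C1*sin(2^(1/3)*3^(5/6)*7^(2/3)*x/14) + C2*cos(2^(1/3)*3^(5/6)*7^(2/3)*x/14))*exp(-6^(1/3)*7^(2/3)*x/14)


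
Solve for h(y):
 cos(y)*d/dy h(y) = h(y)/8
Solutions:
 h(y) = C1*(sin(y) + 1)^(1/16)/(sin(y) - 1)^(1/16)


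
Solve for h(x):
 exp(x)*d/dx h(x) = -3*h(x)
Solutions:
 h(x) = C1*exp(3*exp(-x))


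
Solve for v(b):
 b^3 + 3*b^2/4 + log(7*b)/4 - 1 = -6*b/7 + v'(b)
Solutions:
 v(b) = C1 + b^4/4 + b^3/4 + 3*b^2/7 + b*log(b)/4 - 5*b/4 + b*log(7)/4


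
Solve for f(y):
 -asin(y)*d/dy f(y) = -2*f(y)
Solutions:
 f(y) = C1*exp(2*Integral(1/asin(y), y))


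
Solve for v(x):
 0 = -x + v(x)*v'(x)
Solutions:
 v(x) = -sqrt(C1 + x^2)
 v(x) = sqrt(C1 + x^2)


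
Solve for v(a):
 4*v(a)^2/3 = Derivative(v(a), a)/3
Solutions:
 v(a) = -1/(C1 + 4*a)


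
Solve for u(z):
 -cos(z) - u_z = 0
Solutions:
 u(z) = C1 - sin(z)


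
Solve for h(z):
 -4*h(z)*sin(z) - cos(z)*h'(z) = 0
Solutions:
 h(z) = C1*cos(z)^4


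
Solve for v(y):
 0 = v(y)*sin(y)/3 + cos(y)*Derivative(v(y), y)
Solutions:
 v(y) = C1*cos(y)^(1/3)


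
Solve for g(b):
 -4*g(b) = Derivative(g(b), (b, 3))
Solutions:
 g(b) = C3*exp(-2^(2/3)*b) + (C1*sin(2^(2/3)*sqrt(3)*b/2) + C2*cos(2^(2/3)*sqrt(3)*b/2))*exp(2^(2/3)*b/2)


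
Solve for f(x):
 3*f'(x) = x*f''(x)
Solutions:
 f(x) = C1 + C2*x^4


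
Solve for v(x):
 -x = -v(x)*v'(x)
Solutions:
 v(x) = -sqrt(C1 + x^2)
 v(x) = sqrt(C1 + x^2)


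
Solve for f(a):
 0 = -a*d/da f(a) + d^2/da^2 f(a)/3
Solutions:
 f(a) = C1 + C2*erfi(sqrt(6)*a/2)


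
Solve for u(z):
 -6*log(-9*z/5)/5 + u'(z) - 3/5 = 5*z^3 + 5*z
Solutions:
 u(z) = C1 + 5*z^4/4 + 5*z^2/2 + 6*z*log(-z)/5 + 3*z*(-2*log(5) - 1 + 4*log(3))/5


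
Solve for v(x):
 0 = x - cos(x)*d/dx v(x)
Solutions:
 v(x) = C1 + Integral(x/cos(x), x)


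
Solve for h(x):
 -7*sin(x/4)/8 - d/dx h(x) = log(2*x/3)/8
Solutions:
 h(x) = C1 - x*log(x)/8 - x*log(2)/8 + x/8 + x*log(3)/8 + 7*cos(x/4)/2


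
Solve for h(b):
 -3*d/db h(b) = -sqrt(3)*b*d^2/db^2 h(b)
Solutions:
 h(b) = C1 + C2*b^(1 + sqrt(3))


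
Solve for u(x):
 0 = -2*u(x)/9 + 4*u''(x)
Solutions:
 u(x) = C1*exp(-sqrt(2)*x/6) + C2*exp(sqrt(2)*x/6)


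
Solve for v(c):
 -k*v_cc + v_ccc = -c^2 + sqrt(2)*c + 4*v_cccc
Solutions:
 v(c) = C1 + C2*c + C3*exp(c*(1 - sqrt(1 - 16*k))/8) + C4*exp(c*(sqrt(1 - 16*k) + 1)/8) + c^4/(12*k) + c^3*(-sqrt(2) + 2/k)/(6*k) + c^2*(-4 - sqrt(2)/2 + 1/k)/k^2


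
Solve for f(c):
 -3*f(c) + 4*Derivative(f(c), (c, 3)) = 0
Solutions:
 f(c) = C3*exp(6^(1/3)*c/2) + (C1*sin(2^(1/3)*3^(5/6)*c/4) + C2*cos(2^(1/3)*3^(5/6)*c/4))*exp(-6^(1/3)*c/4)


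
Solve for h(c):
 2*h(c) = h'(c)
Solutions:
 h(c) = C1*exp(2*c)


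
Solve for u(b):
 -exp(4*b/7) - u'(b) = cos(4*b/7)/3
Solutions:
 u(b) = C1 - 7*exp(4*b/7)/4 - 7*sin(4*b/7)/12


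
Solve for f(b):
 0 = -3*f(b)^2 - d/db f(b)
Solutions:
 f(b) = 1/(C1 + 3*b)


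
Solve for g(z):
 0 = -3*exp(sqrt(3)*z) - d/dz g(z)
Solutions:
 g(z) = C1 - sqrt(3)*exp(sqrt(3)*z)


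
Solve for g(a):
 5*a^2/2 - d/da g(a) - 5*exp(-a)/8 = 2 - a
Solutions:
 g(a) = C1 + 5*a^3/6 + a^2/2 - 2*a + 5*exp(-a)/8


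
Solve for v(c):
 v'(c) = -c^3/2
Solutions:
 v(c) = C1 - c^4/8


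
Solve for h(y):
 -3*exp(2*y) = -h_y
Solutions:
 h(y) = C1 + 3*exp(2*y)/2


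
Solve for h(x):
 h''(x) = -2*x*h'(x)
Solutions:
 h(x) = C1 + C2*erf(x)


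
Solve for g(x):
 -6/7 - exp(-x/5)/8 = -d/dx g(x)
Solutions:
 g(x) = C1 + 6*x/7 - 5*exp(-x/5)/8


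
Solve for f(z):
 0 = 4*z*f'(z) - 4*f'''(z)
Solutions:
 f(z) = C1 + Integral(C2*airyai(z) + C3*airybi(z), z)


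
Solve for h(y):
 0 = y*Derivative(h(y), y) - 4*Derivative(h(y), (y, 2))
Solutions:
 h(y) = C1 + C2*erfi(sqrt(2)*y/4)


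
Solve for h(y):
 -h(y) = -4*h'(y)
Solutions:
 h(y) = C1*exp(y/4)


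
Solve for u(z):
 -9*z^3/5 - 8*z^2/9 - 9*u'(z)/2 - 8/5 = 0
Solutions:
 u(z) = C1 - z^4/10 - 16*z^3/243 - 16*z/45


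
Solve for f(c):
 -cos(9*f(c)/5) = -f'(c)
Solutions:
 -c - 5*log(sin(9*f(c)/5) - 1)/18 + 5*log(sin(9*f(c)/5) + 1)/18 = C1


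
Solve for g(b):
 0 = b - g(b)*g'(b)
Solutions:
 g(b) = -sqrt(C1 + b^2)
 g(b) = sqrt(C1 + b^2)


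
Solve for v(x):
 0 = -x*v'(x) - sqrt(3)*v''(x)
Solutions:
 v(x) = C1 + C2*erf(sqrt(2)*3^(3/4)*x/6)


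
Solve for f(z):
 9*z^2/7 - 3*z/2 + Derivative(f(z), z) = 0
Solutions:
 f(z) = C1 - 3*z^3/7 + 3*z^2/4


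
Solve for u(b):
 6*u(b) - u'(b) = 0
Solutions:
 u(b) = C1*exp(6*b)


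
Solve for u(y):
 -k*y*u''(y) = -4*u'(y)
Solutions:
 u(y) = C1 + y^(((re(k) + 4)*re(k) + im(k)^2)/(re(k)^2 + im(k)^2))*(C2*sin(4*log(y)*Abs(im(k))/(re(k)^2 + im(k)^2)) + C3*cos(4*log(y)*im(k)/(re(k)^2 + im(k)^2)))


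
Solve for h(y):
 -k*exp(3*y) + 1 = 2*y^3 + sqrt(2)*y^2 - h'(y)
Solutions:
 h(y) = C1 + k*exp(3*y)/3 + y^4/2 + sqrt(2)*y^3/3 - y


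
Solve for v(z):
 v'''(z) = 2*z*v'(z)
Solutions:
 v(z) = C1 + Integral(C2*airyai(2^(1/3)*z) + C3*airybi(2^(1/3)*z), z)


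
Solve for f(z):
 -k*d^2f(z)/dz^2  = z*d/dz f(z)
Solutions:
 f(z) = C1 + C2*sqrt(k)*erf(sqrt(2)*z*sqrt(1/k)/2)


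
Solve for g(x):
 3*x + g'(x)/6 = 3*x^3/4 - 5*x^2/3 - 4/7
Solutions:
 g(x) = C1 + 9*x^4/8 - 10*x^3/3 - 9*x^2 - 24*x/7


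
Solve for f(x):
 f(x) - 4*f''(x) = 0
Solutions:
 f(x) = C1*exp(-x/2) + C2*exp(x/2)


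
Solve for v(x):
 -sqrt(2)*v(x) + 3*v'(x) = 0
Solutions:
 v(x) = C1*exp(sqrt(2)*x/3)


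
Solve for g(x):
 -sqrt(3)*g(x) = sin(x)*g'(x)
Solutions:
 g(x) = C1*(cos(x) + 1)^(sqrt(3)/2)/(cos(x) - 1)^(sqrt(3)/2)


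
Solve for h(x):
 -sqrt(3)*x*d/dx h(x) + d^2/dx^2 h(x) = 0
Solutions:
 h(x) = C1 + C2*erfi(sqrt(2)*3^(1/4)*x/2)


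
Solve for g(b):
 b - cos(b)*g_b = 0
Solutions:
 g(b) = C1 + Integral(b/cos(b), b)


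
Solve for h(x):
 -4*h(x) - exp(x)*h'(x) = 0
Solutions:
 h(x) = C1*exp(4*exp(-x))


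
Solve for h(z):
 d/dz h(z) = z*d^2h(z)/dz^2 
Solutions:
 h(z) = C1 + C2*z^2


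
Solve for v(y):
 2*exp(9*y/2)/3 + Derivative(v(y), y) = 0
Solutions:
 v(y) = C1 - 4*exp(9*y/2)/27


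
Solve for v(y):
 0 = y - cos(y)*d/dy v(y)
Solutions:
 v(y) = C1 + Integral(y/cos(y), y)


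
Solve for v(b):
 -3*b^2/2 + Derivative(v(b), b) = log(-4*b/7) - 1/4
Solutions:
 v(b) = C1 + b^3/2 + b*log(-b) + b*(-log(7) - 5/4 + 2*log(2))


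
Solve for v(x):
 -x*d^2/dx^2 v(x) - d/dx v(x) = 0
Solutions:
 v(x) = C1 + C2*log(x)


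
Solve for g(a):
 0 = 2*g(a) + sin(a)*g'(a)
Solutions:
 g(a) = C1*(cos(a) + 1)/(cos(a) - 1)


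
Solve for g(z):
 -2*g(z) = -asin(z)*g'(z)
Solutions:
 g(z) = C1*exp(2*Integral(1/asin(z), z))


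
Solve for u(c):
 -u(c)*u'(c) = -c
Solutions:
 u(c) = -sqrt(C1 + c^2)
 u(c) = sqrt(C1 + c^2)


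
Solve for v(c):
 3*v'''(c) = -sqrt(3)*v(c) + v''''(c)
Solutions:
 v(c) = C1*exp(c*(-sqrt(3)*sqrt(-16*2^(1/3)*3^(5/6)/(-27*sqrt(3) + sqrt(256*sqrt(3) + 2187))^(1/3) + 2*6^(2/3)*(-27*sqrt(3) + sqrt(256*sqrt(3) + 2187))^(1/3) + 27) + 9)/12)*sin(sqrt(6)*c*sqrt(-27 - 8*2^(1/3)*3^(5/6)/(-27*sqrt(3) + sqrt(256*sqrt(3) + 2187))^(1/3) + 6^(2/3)*(-27*sqrt(3) + sqrt(256*sqrt(3) + 2187))^(1/3) + 81*sqrt(3)/sqrt(-16*2^(1/3)*3^(5/6)/(-27*sqrt(3) + sqrt(256*sqrt(3) + 2187))^(1/3) + 2*6^(2/3)*(-27*sqrt(3) + sqrt(256*sqrt(3) + 2187))^(1/3) + 27))/12) + C2*exp(c*(-sqrt(3)*sqrt(-16*2^(1/3)*3^(5/6)/(-27*sqrt(3) + sqrt(256*sqrt(3) + 2187))^(1/3) + 2*6^(2/3)*(-27*sqrt(3) + sqrt(256*sqrt(3) + 2187))^(1/3) + 27) + 9)/12)*cos(sqrt(6)*c*sqrt(-27 - 8*2^(1/3)*3^(5/6)/(-27*sqrt(3) + sqrt(256*sqrt(3) + 2187))^(1/3) + 6^(2/3)*(-27*sqrt(3) + sqrt(256*sqrt(3) + 2187))^(1/3) + 81*sqrt(3)/sqrt(-16*2^(1/3)*3^(5/6)/(-27*sqrt(3) + sqrt(256*sqrt(3) + 2187))^(1/3) + 2*6^(2/3)*(-27*sqrt(3) + sqrt(256*sqrt(3) + 2187))^(1/3) + 27))/12) + C3*exp(c*(sqrt(3)*sqrt(-16*2^(1/3)*3^(5/6)/(-27*sqrt(3) + sqrt(256*sqrt(3) + 2187))^(1/3) + 2*6^(2/3)*(-27*sqrt(3) + sqrt(256*sqrt(3) + 2187))^(1/3) + 27) + 9 + sqrt(6)*sqrt(-6^(2/3)*(-27*sqrt(3) + sqrt(256*sqrt(3) + 2187))^(1/3) + 8*2^(1/3)*3^(5/6)/(-27*sqrt(3) + sqrt(256*sqrt(3) + 2187))^(1/3) + 27 + 81*sqrt(3)/sqrt(-16*2^(1/3)*3^(5/6)/(-27*sqrt(3) + sqrt(256*sqrt(3) + 2187))^(1/3) + 2*6^(2/3)*(-27*sqrt(3) + sqrt(256*sqrt(3) + 2187))^(1/3) + 27)))/12) + C4*exp(c*(-sqrt(6)*sqrt(-6^(2/3)*(-27*sqrt(3) + sqrt(256*sqrt(3) + 2187))^(1/3) + 8*2^(1/3)*3^(5/6)/(-27*sqrt(3) + sqrt(256*sqrt(3) + 2187))^(1/3) + 27 + 81*sqrt(3)/sqrt(-16*2^(1/3)*3^(5/6)/(-27*sqrt(3) + sqrt(256*sqrt(3) + 2187))^(1/3) + 2*6^(2/3)*(-27*sqrt(3) + sqrt(256*sqrt(3) + 2187))^(1/3) + 27)) + sqrt(3)*sqrt(-16*2^(1/3)*3^(5/6)/(-27*sqrt(3) + sqrt(256*sqrt(3) + 2187))^(1/3) + 2*6^(2/3)*(-27*sqrt(3) + sqrt(256*sqrt(3) + 2187))^(1/3) + 27) + 9)/12)


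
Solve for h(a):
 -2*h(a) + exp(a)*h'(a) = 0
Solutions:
 h(a) = C1*exp(-2*exp(-a))


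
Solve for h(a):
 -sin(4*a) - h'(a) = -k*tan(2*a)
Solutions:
 h(a) = C1 - k*log(cos(2*a))/2 + cos(4*a)/4


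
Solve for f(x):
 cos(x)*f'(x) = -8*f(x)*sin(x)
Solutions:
 f(x) = C1*cos(x)^8


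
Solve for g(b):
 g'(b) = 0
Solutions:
 g(b) = C1


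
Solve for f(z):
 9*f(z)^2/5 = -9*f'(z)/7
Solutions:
 f(z) = 5/(C1 + 7*z)


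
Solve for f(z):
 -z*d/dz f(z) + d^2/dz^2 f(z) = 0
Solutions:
 f(z) = C1 + C2*erfi(sqrt(2)*z/2)


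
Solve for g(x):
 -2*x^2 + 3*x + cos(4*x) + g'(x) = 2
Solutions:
 g(x) = C1 + 2*x^3/3 - 3*x^2/2 + 2*x - sin(4*x)/4


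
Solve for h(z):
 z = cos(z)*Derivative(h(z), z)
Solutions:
 h(z) = C1 + Integral(z/cos(z), z)


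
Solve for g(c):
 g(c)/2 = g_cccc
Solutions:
 g(c) = C1*exp(-2^(3/4)*c/2) + C2*exp(2^(3/4)*c/2) + C3*sin(2^(3/4)*c/2) + C4*cos(2^(3/4)*c/2)


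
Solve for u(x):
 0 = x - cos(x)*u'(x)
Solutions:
 u(x) = C1 + Integral(x/cos(x), x)


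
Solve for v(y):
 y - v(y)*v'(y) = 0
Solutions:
 v(y) = -sqrt(C1 + y^2)
 v(y) = sqrt(C1 + y^2)


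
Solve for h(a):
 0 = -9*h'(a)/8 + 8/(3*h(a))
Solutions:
 h(a) = -sqrt(C1 + 384*a)/9
 h(a) = sqrt(C1 + 384*a)/9


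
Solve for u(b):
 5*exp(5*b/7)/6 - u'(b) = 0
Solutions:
 u(b) = C1 + 7*exp(5*b/7)/6


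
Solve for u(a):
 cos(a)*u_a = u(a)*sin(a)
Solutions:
 u(a) = C1/cos(a)


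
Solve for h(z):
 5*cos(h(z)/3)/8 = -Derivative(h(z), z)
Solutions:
 5*z/8 - 3*log(sin(h(z)/3) - 1)/2 + 3*log(sin(h(z)/3) + 1)/2 = C1


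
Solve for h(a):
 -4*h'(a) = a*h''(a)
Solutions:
 h(a) = C1 + C2/a^3


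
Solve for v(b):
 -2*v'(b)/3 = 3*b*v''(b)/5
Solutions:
 v(b) = C1 + C2/b^(1/9)


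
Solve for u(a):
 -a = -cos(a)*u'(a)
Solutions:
 u(a) = C1 + Integral(a/cos(a), a)


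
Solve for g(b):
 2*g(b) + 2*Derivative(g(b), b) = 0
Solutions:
 g(b) = C1*exp(-b)


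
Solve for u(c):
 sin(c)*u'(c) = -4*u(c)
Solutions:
 u(c) = C1*(cos(c)^2 + 2*cos(c) + 1)/(cos(c)^2 - 2*cos(c) + 1)


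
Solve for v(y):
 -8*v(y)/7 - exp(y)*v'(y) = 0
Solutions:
 v(y) = C1*exp(8*exp(-y)/7)


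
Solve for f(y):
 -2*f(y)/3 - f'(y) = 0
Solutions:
 f(y) = C1*exp(-2*y/3)


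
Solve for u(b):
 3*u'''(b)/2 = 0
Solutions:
 u(b) = C1 + C2*b + C3*b^2


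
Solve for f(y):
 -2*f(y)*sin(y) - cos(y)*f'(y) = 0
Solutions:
 f(y) = C1*cos(y)^2


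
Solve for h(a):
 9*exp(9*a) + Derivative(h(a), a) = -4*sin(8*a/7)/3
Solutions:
 h(a) = C1 - exp(9*a) + 7*cos(8*a/7)/6


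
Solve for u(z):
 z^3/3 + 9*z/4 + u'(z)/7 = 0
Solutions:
 u(z) = C1 - 7*z^4/12 - 63*z^2/8


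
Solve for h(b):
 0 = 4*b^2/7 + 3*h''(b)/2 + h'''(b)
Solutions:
 h(b) = C1 + C2*b + C3*exp(-3*b/2) - 2*b^4/63 + 16*b^3/189 - 32*b^2/189


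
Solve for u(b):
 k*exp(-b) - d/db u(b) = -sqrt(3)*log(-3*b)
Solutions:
 u(b) = C1 + sqrt(3)*b*log(-b) + sqrt(3)*b*(-1 + log(3)) - k*exp(-b)


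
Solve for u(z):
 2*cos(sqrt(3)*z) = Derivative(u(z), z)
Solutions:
 u(z) = C1 + 2*sqrt(3)*sin(sqrt(3)*z)/3


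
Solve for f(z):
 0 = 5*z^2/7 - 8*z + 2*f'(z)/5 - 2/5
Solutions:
 f(z) = C1 - 25*z^3/42 + 10*z^2 + z


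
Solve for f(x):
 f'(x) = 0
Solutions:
 f(x) = C1


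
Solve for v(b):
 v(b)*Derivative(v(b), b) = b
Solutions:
 v(b) = -sqrt(C1 + b^2)
 v(b) = sqrt(C1 + b^2)


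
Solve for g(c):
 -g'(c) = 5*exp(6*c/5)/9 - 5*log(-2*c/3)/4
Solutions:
 g(c) = C1 + 5*c*log(-c)/4 + 5*c*(-log(3) - 1 + log(2))/4 - 25*exp(6*c/5)/54


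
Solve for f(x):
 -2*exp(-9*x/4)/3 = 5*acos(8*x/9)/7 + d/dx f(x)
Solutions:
 f(x) = C1 - 5*x*acos(8*x/9)/7 + 5*sqrt(81 - 64*x^2)/56 + 8*exp(-9*x/4)/27


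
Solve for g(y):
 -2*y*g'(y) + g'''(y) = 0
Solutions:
 g(y) = C1 + Integral(C2*airyai(2^(1/3)*y) + C3*airybi(2^(1/3)*y), y)


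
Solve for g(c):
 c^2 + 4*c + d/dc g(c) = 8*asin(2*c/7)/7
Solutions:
 g(c) = C1 - c^3/3 - 2*c^2 + 8*c*asin(2*c/7)/7 + 4*sqrt(49 - 4*c^2)/7


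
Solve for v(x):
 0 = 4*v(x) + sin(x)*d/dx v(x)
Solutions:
 v(x) = C1*(cos(x)^2 + 2*cos(x) + 1)/(cos(x)^2 - 2*cos(x) + 1)


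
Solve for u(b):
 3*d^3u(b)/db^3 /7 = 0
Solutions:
 u(b) = C1 + C2*b + C3*b^2


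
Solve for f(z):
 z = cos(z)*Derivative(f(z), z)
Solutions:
 f(z) = C1 + Integral(z/cos(z), z)


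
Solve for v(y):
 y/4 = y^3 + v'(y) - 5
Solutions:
 v(y) = C1 - y^4/4 + y^2/8 + 5*y


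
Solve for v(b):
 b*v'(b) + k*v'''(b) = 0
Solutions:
 v(b) = C1 + Integral(C2*airyai(b*(-1/k)^(1/3)) + C3*airybi(b*(-1/k)^(1/3)), b)


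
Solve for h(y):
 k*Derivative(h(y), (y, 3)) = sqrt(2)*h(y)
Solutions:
 h(y) = C1*exp(2^(1/6)*y*(1/k)^(1/3)) + C2*exp(2^(1/6)*y*(-1 + sqrt(3)*I)*(1/k)^(1/3)/2) + C3*exp(-2^(1/6)*y*(1 + sqrt(3)*I)*(1/k)^(1/3)/2)


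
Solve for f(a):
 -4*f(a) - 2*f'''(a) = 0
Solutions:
 f(a) = C3*exp(-2^(1/3)*a) + (C1*sin(2^(1/3)*sqrt(3)*a/2) + C2*cos(2^(1/3)*sqrt(3)*a/2))*exp(2^(1/3)*a/2)


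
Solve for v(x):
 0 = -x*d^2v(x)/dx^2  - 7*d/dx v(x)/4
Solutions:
 v(x) = C1 + C2/x^(3/4)


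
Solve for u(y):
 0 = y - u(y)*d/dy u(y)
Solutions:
 u(y) = -sqrt(C1 + y^2)
 u(y) = sqrt(C1 + y^2)


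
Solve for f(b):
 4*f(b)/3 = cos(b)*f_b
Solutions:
 f(b) = C1*(sin(b) + 1)^(2/3)/(sin(b) - 1)^(2/3)


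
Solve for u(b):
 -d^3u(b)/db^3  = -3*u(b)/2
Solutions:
 u(b) = C3*exp(2^(2/3)*3^(1/3)*b/2) + (C1*sin(2^(2/3)*3^(5/6)*b/4) + C2*cos(2^(2/3)*3^(5/6)*b/4))*exp(-2^(2/3)*3^(1/3)*b/4)


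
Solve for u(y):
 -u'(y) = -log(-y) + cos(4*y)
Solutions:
 u(y) = C1 + y*log(-y) - y - sin(4*y)/4


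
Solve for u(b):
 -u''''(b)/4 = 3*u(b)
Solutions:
 u(b) = (C1*sin(3^(1/4)*b) + C2*cos(3^(1/4)*b))*exp(-3^(1/4)*b) + (C3*sin(3^(1/4)*b) + C4*cos(3^(1/4)*b))*exp(3^(1/4)*b)


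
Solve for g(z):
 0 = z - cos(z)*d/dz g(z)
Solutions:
 g(z) = C1 + Integral(z/cos(z), z)


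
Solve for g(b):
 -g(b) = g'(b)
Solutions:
 g(b) = C1*exp(-b)


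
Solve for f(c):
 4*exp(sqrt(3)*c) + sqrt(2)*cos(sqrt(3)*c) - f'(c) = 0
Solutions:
 f(c) = C1 + 4*sqrt(3)*exp(sqrt(3)*c)/3 + sqrt(6)*sin(sqrt(3)*c)/3


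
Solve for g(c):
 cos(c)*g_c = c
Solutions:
 g(c) = C1 + Integral(c/cos(c), c)


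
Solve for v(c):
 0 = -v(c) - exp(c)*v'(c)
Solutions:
 v(c) = C1*exp(exp(-c))


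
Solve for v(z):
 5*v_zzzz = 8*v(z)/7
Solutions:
 v(z) = C1*exp(-70^(3/4)*z/35) + C2*exp(70^(3/4)*z/35) + C3*sin(70^(3/4)*z/35) + C4*cos(70^(3/4)*z/35)


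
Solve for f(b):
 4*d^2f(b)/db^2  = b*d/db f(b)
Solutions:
 f(b) = C1 + C2*erfi(sqrt(2)*b/4)


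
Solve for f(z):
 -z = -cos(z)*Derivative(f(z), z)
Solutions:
 f(z) = C1 + Integral(z/cos(z), z)


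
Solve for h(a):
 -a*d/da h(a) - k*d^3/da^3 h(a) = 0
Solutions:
 h(a) = C1 + Integral(C2*airyai(a*(-1/k)^(1/3)) + C3*airybi(a*(-1/k)^(1/3)), a)


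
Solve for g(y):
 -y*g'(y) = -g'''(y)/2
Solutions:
 g(y) = C1 + Integral(C2*airyai(2^(1/3)*y) + C3*airybi(2^(1/3)*y), y)


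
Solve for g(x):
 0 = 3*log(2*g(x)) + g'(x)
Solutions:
 Integral(1/(log(_y) + log(2)), (_y, g(x)))/3 = C1 - x


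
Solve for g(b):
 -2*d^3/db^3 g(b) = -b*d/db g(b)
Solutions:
 g(b) = C1 + Integral(C2*airyai(2^(2/3)*b/2) + C3*airybi(2^(2/3)*b/2), b)


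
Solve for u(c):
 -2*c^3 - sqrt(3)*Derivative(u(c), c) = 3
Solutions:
 u(c) = C1 - sqrt(3)*c^4/6 - sqrt(3)*c


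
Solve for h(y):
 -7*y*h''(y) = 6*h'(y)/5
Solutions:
 h(y) = C1 + C2*y^(29/35)


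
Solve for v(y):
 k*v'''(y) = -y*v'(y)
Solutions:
 v(y) = C1 + Integral(C2*airyai(y*(-1/k)^(1/3)) + C3*airybi(y*(-1/k)^(1/3)), y)


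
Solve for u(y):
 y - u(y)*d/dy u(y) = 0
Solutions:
 u(y) = -sqrt(C1 + y^2)
 u(y) = sqrt(C1 + y^2)


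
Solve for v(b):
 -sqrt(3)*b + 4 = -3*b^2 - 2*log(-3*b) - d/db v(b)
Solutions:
 v(b) = C1 - b^3 + sqrt(3)*b^2/2 - 2*b*log(-b) + 2*b*(-log(3) - 1)


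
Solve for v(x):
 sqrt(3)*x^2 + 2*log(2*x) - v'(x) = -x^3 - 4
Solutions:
 v(x) = C1 + x^4/4 + sqrt(3)*x^3/3 + 2*x*log(x) + x*log(4) + 2*x


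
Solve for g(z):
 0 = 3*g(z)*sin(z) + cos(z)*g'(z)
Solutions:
 g(z) = C1*cos(z)^3


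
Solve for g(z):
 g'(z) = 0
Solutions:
 g(z) = C1


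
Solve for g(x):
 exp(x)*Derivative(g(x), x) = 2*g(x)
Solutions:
 g(x) = C1*exp(-2*exp(-x))


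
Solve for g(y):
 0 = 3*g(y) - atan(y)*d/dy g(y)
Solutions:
 g(y) = C1*exp(3*Integral(1/atan(y), y))


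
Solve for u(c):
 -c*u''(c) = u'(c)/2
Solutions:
 u(c) = C1 + C2*sqrt(c)


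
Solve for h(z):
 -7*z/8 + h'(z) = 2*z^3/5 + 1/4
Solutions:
 h(z) = C1 + z^4/10 + 7*z^2/16 + z/4


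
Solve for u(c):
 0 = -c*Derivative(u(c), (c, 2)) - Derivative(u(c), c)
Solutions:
 u(c) = C1 + C2*log(c)


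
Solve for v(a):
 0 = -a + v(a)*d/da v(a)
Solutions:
 v(a) = -sqrt(C1 + a^2)
 v(a) = sqrt(C1 + a^2)


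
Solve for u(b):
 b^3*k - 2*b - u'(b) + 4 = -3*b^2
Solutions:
 u(b) = C1 + b^4*k/4 + b^3 - b^2 + 4*b


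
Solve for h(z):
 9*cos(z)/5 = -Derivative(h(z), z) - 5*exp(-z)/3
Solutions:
 h(z) = C1 - 9*sin(z)/5 + 5*exp(-z)/3


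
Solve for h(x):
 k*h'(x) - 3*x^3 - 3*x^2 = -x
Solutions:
 h(x) = C1 + 3*x^4/(4*k) + x^3/k - x^2/(2*k)


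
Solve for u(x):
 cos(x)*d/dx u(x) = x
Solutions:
 u(x) = C1 + Integral(x/cos(x), x)


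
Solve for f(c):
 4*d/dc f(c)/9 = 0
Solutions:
 f(c) = C1


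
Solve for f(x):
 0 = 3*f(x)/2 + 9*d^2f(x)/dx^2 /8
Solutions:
 f(x) = C1*sin(2*sqrt(3)*x/3) + C2*cos(2*sqrt(3)*x/3)


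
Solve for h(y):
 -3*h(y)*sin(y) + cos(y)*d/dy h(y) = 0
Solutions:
 h(y) = C1/cos(y)^3


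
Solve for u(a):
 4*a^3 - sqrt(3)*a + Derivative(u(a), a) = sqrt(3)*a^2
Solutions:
 u(a) = C1 - a^4 + sqrt(3)*a^3/3 + sqrt(3)*a^2/2


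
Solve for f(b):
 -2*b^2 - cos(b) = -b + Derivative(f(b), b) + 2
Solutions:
 f(b) = C1 - 2*b^3/3 + b^2/2 - 2*b - sin(b)


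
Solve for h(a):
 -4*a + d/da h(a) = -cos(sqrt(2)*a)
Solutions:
 h(a) = C1 + 2*a^2 - sqrt(2)*sin(sqrt(2)*a)/2


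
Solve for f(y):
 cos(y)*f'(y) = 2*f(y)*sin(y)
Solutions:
 f(y) = C1/cos(y)^2


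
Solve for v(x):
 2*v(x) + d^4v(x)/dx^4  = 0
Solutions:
 v(x) = (C1*sin(2^(3/4)*x/2) + C2*cos(2^(3/4)*x/2))*exp(-2^(3/4)*x/2) + (C3*sin(2^(3/4)*x/2) + C4*cos(2^(3/4)*x/2))*exp(2^(3/4)*x/2)


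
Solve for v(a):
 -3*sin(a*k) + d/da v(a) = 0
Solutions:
 v(a) = C1 - 3*cos(a*k)/k


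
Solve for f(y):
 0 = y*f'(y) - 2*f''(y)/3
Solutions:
 f(y) = C1 + C2*erfi(sqrt(3)*y/2)


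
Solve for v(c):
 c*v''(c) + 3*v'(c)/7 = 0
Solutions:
 v(c) = C1 + C2*c^(4/7)


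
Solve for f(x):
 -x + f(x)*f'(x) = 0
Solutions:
 f(x) = -sqrt(C1 + x^2)
 f(x) = sqrt(C1 + x^2)


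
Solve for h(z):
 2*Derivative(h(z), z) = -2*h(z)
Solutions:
 h(z) = C1*exp(-z)


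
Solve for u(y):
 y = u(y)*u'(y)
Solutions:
 u(y) = -sqrt(C1 + y^2)
 u(y) = sqrt(C1 + y^2)


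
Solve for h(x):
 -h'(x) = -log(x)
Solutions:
 h(x) = C1 + x*log(x) - x


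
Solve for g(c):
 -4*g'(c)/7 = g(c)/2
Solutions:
 g(c) = C1*exp(-7*c/8)


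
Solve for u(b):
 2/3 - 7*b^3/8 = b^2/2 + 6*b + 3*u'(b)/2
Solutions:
 u(b) = C1 - 7*b^4/48 - b^3/9 - 2*b^2 + 4*b/9


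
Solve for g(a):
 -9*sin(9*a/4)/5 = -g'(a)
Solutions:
 g(a) = C1 - 4*cos(9*a/4)/5


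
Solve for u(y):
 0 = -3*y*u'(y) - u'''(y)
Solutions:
 u(y) = C1 + Integral(C2*airyai(-3^(1/3)*y) + C3*airybi(-3^(1/3)*y), y)


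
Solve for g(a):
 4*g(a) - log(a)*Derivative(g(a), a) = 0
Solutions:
 g(a) = C1*exp(4*li(a))


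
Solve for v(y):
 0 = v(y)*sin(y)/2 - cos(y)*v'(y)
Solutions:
 v(y) = C1/sqrt(cos(y))


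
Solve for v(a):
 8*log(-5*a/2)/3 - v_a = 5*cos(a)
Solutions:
 v(a) = C1 + 8*a*log(-a)/3 - 8*a/3 - 8*a*log(2)/3 + 8*a*log(5)/3 - 5*sin(a)


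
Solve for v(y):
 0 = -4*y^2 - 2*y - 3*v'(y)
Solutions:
 v(y) = C1 - 4*y^3/9 - y^2/3


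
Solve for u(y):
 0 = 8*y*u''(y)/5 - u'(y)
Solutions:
 u(y) = C1 + C2*y^(13/8)


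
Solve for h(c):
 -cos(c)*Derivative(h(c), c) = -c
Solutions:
 h(c) = C1 + Integral(c/cos(c), c)


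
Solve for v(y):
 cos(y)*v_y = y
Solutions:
 v(y) = C1 + Integral(y/cos(y), y)


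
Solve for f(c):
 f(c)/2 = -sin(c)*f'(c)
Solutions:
 f(c) = C1*(cos(c) + 1)^(1/4)/(cos(c) - 1)^(1/4)


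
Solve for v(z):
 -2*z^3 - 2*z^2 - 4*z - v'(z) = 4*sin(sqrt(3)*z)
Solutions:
 v(z) = C1 - z^4/2 - 2*z^3/3 - 2*z^2 + 4*sqrt(3)*cos(sqrt(3)*z)/3


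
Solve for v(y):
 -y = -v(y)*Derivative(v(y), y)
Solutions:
 v(y) = -sqrt(C1 + y^2)
 v(y) = sqrt(C1 + y^2)


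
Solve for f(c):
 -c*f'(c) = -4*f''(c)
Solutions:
 f(c) = C1 + C2*erfi(sqrt(2)*c/4)


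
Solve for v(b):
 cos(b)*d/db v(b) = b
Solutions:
 v(b) = C1 + Integral(b/cos(b), b)


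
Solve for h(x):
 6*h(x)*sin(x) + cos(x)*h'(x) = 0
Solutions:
 h(x) = C1*cos(x)^6


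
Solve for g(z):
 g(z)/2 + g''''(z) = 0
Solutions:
 g(z) = (C1*sin(2^(1/4)*z/2) + C2*cos(2^(1/4)*z/2))*exp(-2^(1/4)*z/2) + (C3*sin(2^(1/4)*z/2) + C4*cos(2^(1/4)*z/2))*exp(2^(1/4)*z/2)


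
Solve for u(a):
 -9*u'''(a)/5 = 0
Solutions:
 u(a) = C1 + C2*a + C3*a^2


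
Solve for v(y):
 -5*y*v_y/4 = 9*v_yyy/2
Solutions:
 v(y) = C1 + Integral(C2*airyai(-60^(1/3)*y/6) + C3*airybi(-60^(1/3)*y/6), y)


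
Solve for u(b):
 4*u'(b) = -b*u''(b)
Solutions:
 u(b) = C1 + C2/b^3


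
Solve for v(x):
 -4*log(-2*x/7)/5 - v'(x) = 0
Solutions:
 v(x) = C1 - 4*x*log(-x)/5 + 4*x*(-log(2) + 1 + log(7))/5


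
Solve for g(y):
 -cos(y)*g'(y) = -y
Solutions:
 g(y) = C1 + Integral(y/cos(y), y)


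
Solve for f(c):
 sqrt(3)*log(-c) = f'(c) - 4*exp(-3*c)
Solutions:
 f(c) = C1 + sqrt(3)*c*log(-c) - sqrt(3)*c - 4*exp(-3*c)/3


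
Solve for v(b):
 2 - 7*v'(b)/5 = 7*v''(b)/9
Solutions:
 v(b) = C1 + C2*exp(-9*b/5) + 10*b/7


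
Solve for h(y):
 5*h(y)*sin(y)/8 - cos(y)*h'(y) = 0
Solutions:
 h(y) = C1/cos(y)^(5/8)


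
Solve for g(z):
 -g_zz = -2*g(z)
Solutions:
 g(z) = C1*exp(-sqrt(2)*z) + C2*exp(sqrt(2)*z)


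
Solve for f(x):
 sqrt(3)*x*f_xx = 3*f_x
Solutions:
 f(x) = C1 + C2*x^(1 + sqrt(3))


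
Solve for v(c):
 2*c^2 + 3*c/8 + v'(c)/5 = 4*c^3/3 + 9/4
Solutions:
 v(c) = C1 + 5*c^4/3 - 10*c^3/3 - 15*c^2/16 + 45*c/4


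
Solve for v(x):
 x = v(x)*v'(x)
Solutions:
 v(x) = -sqrt(C1 + x^2)
 v(x) = sqrt(C1 + x^2)


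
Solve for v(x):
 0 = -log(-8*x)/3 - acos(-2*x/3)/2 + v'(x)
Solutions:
 v(x) = C1 + x*log(-x)/3 + x*acos(-2*x/3)/2 - x/3 + x*log(2) + sqrt(9 - 4*x^2)/4


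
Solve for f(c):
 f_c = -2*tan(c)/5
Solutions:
 f(c) = C1 + 2*log(cos(c))/5


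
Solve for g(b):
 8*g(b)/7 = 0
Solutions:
 g(b) = 0


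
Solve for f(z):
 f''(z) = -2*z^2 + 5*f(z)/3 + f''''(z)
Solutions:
 f(z) = 6*z^2/5 + (C1*sin(3^(3/4)*5^(1/4)*z*sin(atan(sqrt(51)/3)/2)/3) + C2*cos(3^(3/4)*5^(1/4)*z*sin(atan(sqrt(51)/3)/2)/3))*exp(-3^(3/4)*5^(1/4)*z*cos(atan(sqrt(51)/3)/2)/3) + (C3*sin(3^(3/4)*5^(1/4)*z*sin(atan(sqrt(51)/3)/2)/3) + C4*cos(3^(3/4)*5^(1/4)*z*sin(atan(sqrt(51)/3)/2)/3))*exp(3^(3/4)*5^(1/4)*z*cos(atan(sqrt(51)/3)/2)/3) + 36/25


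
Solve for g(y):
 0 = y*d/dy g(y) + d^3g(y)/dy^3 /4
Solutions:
 g(y) = C1 + Integral(C2*airyai(-2^(2/3)*y) + C3*airybi(-2^(2/3)*y), y)


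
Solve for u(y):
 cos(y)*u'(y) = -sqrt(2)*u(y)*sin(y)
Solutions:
 u(y) = C1*cos(y)^(sqrt(2))


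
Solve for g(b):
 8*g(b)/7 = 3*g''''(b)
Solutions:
 g(b) = C1*exp(-42^(3/4)*b/21) + C2*exp(42^(3/4)*b/21) + C3*sin(42^(3/4)*b/21) + C4*cos(42^(3/4)*b/21)


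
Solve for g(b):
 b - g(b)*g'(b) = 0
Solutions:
 g(b) = -sqrt(C1 + b^2)
 g(b) = sqrt(C1 + b^2)


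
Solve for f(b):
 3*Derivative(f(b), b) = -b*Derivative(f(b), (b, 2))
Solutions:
 f(b) = C1 + C2/b^2


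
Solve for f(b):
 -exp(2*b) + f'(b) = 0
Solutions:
 f(b) = C1 + exp(2*b)/2


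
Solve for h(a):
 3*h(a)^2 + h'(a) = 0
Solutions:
 h(a) = 1/(C1 + 3*a)


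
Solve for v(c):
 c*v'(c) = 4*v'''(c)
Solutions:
 v(c) = C1 + Integral(C2*airyai(2^(1/3)*c/2) + C3*airybi(2^(1/3)*c/2), c)


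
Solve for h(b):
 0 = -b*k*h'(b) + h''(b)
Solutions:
 h(b) = Piecewise((-sqrt(2)*sqrt(pi)*C1*erf(sqrt(2)*b*sqrt(-k)/2)/(2*sqrt(-k)) - C2, (k > 0) | (k < 0)), (-C1*b - C2, True))


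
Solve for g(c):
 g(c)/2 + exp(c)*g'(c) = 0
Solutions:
 g(c) = C1*exp(exp(-c)/2)


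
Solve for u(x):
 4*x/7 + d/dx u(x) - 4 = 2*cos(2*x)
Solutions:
 u(x) = C1 - 2*x^2/7 + 4*x + 2*sin(x)*cos(x)


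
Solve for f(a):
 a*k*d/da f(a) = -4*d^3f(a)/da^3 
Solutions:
 f(a) = C1 + Integral(C2*airyai(2^(1/3)*a*(-k)^(1/3)/2) + C3*airybi(2^(1/3)*a*(-k)^(1/3)/2), a)


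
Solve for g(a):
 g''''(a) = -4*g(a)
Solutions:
 g(a) = (C1*sin(a) + C2*cos(a))*exp(-a) + (C3*sin(a) + C4*cos(a))*exp(a)


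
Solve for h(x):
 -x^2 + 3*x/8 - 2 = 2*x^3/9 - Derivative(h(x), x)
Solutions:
 h(x) = C1 + x^4/18 + x^3/3 - 3*x^2/16 + 2*x


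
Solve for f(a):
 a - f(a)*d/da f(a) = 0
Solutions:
 f(a) = -sqrt(C1 + a^2)
 f(a) = sqrt(C1 + a^2)


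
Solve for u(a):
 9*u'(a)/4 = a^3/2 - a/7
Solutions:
 u(a) = C1 + a^4/18 - 2*a^2/63


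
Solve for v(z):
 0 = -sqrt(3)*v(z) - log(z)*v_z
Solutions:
 v(z) = C1*exp(-sqrt(3)*li(z))
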